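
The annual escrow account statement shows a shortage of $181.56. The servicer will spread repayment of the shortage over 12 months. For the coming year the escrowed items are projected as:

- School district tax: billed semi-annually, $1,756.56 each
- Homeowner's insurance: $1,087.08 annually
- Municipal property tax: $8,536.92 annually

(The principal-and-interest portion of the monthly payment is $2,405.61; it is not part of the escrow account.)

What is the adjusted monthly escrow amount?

$1,109.89

School district tax: $1,756.56 × 2 = $3,513.12/yr
Homeowner's insurance: $1,087.08/yr
Municipal property tax: $8,536.92/yr
Yearly total = $3,513.12 + $1,087.08 + $8,536.92 = $13,137.12
Per month = $13,137.12 / 12 = $1,094.76
Monthly shortage recovery: $181.56 / 12 = $15.13
New monthly escrow = $1,094.76 + $15.13 = $1,109.89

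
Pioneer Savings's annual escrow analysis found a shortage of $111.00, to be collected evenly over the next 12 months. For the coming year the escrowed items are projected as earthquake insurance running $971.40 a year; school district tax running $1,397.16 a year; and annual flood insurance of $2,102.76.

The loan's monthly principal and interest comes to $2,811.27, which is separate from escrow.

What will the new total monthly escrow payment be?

Earthquake insurance — $971.40/yr
School district tax — $1,397.16/yr
Flood insurance — $2,102.76/yr
Combined annual = $971.40 + $1,397.16 + $2,102.76 = $4,471.32
Monthly = $4,471.32 / 12 = $372.61
Monthly shortage recovery: $111.00 ÷ 12 = $9.25
Adjusted monthly = $372.61 + $9.25 = $381.86

$381.86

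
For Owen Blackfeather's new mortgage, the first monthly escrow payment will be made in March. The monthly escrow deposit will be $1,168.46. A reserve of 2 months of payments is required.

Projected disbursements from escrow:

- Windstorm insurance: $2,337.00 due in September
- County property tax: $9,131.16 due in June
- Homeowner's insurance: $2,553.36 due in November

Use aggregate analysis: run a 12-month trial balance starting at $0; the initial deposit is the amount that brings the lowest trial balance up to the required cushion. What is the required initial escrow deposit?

Cushion = 2 × $1,168.46 = $2,336.92
Trial balance (start $0, +$1,168.46 each month, − disbursements):
  Mar: +$1,168.46 → $1,168.46
  Apr: +$1,168.46 → $2,336.92
  May: +$1,168.46 → $3,505.38
  Jun: +$1,168.46 − $9,131.16 → -$4,457.32
  Jul: +$1,168.46 → -$3,288.86
  Aug: +$1,168.46 → -$2,120.40
  Sep: +$1,168.46 − $2,337.00 → -$3,288.94
  Oct: +$1,168.46 → -$2,120.48
  Nov: +$1,168.46 − $2,553.36 → -$3,505.38
  Dec: +$1,168.46 → -$2,336.92
  Jan: +$1,168.46 → -$1,168.46
  Feb: +$1,168.46 → $0.00
Lowest trial balance = -$4,457.32 (Jun)
Initial deposit = cushion − low point = $2,336.92 − (-$4,457.32) = $6,794.24

$6,794.24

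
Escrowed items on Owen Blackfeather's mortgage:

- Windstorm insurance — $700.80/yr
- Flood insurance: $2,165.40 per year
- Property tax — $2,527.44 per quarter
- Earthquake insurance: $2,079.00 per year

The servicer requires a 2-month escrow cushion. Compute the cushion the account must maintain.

$2,509.16

Windstorm insurance — $700.80 per year
Flood insurance — $2,165.40 per year
Property tax — $2,527.44 × 4 = $10,109.76 per year
Earthquake insurance — $2,079.00 per year
Total annual escrow = $700.80 + $2,165.40 + $10,109.76 + $2,079.00 = $15,054.96
Monthly = $15,054.96 / 12 = $1,254.58
Reserve = 2 × $1,254.58 = $2,509.16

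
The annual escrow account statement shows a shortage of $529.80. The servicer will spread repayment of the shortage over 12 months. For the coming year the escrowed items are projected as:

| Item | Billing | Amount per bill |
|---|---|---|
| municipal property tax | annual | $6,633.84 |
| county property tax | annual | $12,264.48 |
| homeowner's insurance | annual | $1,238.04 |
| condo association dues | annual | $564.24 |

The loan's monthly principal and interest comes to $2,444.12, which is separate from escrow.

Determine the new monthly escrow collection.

Municipal property tax = $6,633.84
County property tax = $12,264.48
Homeowner's insurance = $1,238.04
Condo association dues = $564.24
Total per year = $6,633.84 + $12,264.48 + $1,238.04 + $564.24 = $20,700.60
Per month = $20,700.60 ÷ 12 = $1,725.05
Shortage spread = $529.80 / 12 = $44.15/mo
Adjusted monthly = $1,725.05 + $44.15 = $1,769.20

$1,769.20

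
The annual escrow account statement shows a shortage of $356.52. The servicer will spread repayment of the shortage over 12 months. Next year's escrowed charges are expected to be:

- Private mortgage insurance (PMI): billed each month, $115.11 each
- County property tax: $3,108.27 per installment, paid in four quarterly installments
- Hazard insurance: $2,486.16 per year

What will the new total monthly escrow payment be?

Private mortgage insurance (PMI) — $115.11 × 12 = $1,381.32 annually
County property tax — $3,108.27 × 4 = $12,433.08 annually
Hazard insurance — $2,486.16 annually
Total annual escrow = $1,381.32 + $12,433.08 + $2,486.16 = $16,300.56
Base monthly escrow = $16,300.56 ÷ 12 = $1,358.38
Monthly shortage recovery: $356.52 / 12 = $29.71
Adjusted monthly = $1,358.38 + $29.71 = $1,388.09

$1,388.09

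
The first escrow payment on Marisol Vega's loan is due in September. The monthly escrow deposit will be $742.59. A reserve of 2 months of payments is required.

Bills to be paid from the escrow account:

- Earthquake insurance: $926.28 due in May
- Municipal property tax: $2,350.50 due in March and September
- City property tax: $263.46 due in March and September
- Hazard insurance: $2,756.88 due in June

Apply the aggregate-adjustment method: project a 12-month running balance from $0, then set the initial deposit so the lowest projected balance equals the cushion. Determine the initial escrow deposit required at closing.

$3,356.55

Cushion = 2 × $742.59 = $1,485.18
Trial balance (start $0, +$742.59 each month, − disbursements):
  Sep: +$742.59 − $2,613.96 → -$1,871.37
  Oct: +$742.59 → -$1,128.78
  Nov: +$742.59 → -$386.19
  Dec: +$742.59 → $356.40
  Jan: +$742.59 → $1,098.99
  Feb: +$742.59 → $1,841.58
  Mar: +$742.59 − $2,613.96 → -$29.79
  Apr: +$742.59 → $712.80
  May: +$742.59 − $926.28 → $529.11
  Jun: +$742.59 − $2,756.88 → -$1,485.18
  Jul: +$742.59 → -$742.59
  Aug: +$742.59 → $0.00
Lowest trial balance = -$1,871.37 (Sep)
Initial deposit = cushion − low point = $1,485.18 − (-$1,871.37) = $3,356.55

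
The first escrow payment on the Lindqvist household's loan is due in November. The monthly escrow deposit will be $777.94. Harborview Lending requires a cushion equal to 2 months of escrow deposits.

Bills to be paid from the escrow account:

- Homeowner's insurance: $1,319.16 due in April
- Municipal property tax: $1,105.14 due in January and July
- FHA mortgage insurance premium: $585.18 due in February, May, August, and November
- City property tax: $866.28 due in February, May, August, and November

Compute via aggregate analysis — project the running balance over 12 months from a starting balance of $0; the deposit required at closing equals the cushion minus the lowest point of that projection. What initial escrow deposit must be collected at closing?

$3,111.76

Cushion = 2 × $777.94 = $1,555.88
Trial balance (start $0, +$777.94 each month, − disbursements):
  Nov: +$777.94 − $1,451.46 → -$673.52
  Dec: +$777.94 → $104.42
  Jan: +$777.94 − $1,105.14 → -$222.78
  Feb: +$777.94 − $1,451.46 → -$896.30
  Mar: +$777.94 → -$118.36
  Apr: +$777.94 − $1,319.16 → -$659.58
  May: +$777.94 − $1,451.46 → -$1,333.10
  Jun: +$777.94 → -$555.16
  Jul: +$777.94 − $1,105.14 → -$882.36
  Aug: +$777.94 − $1,451.46 → -$1,555.88
  Sep: +$777.94 → -$777.94
  Oct: +$777.94 → $0.00
Lowest trial balance = -$1,555.88 (Aug)
Initial deposit = cushion − low point = $1,555.88 − (-$1,555.88) = $3,111.76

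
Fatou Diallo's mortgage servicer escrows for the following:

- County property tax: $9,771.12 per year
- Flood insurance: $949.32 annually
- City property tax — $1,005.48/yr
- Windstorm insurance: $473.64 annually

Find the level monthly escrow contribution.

$1,016.63

County property tax — $9,771.12 per year
Flood insurance — $949.32 per year
City property tax — $1,005.48 per year
Windstorm insurance — $473.64 per year
Yearly total = $9,771.12 + $949.32 + $1,005.48 + $473.64 = $12,199.56
Per month = $12,199.56 / 12 = $1,016.63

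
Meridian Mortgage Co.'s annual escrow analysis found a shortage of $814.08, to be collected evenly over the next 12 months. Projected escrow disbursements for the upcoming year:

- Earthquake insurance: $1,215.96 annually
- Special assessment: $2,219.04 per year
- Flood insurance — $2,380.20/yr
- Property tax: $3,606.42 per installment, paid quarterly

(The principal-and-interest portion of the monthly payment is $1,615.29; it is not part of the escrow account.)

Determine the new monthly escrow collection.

$1,754.58

Earthquake insurance: $1,215.96 per year
Special assessment: $2,219.04 per year
Flood insurance: $2,380.20 per year
Property tax: $3,606.42 × 4 = $14,425.68 per year
Yearly total = $1,215.96 + $2,219.04 + $2,380.20 + $14,425.68 = $20,240.88
Per month = $20,240.88 ÷ 12 = $1,686.74
Shortage spread = $814.08 ÷ 12 = $67.84/mo
New monthly escrow = $1,686.74 + $67.84 = $1,754.58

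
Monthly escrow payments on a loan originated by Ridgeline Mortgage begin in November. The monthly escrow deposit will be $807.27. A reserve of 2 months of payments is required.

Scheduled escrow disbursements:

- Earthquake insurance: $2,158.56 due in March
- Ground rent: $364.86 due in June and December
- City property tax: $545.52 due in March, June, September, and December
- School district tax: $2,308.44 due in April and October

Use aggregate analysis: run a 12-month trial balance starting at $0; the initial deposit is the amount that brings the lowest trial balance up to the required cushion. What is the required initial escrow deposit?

Cushion = 2 × $807.27 = $1,614.54
Trial balance (start $0, +$807.27 each month, − disbursements):
  Nov: +$807.27 → $807.27
  Dec: +$807.27 − $910.38 → $704.16
  Jan: +$807.27 → $1,511.43
  Feb: +$807.27 → $2,318.70
  Mar: +$807.27 − $2,704.08 → $421.89
  Apr: +$807.27 − $2,308.44 → -$1,079.28
  May: +$807.27 → -$272.01
  Jun: +$807.27 − $910.38 → -$375.12
  Jul: +$807.27 → $432.15
  Aug: +$807.27 → $1,239.42
  Sep: +$807.27 − $545.52 → $1,501.17
  Oct: +$807.27 − $2,308.44 → $0.00
Lowest trial balance = -$1,079.28 (Apr)
Initial deposit = cushion − low point = $1,614.54 − (-$1,079.28) = $2,693.82

$2,693.82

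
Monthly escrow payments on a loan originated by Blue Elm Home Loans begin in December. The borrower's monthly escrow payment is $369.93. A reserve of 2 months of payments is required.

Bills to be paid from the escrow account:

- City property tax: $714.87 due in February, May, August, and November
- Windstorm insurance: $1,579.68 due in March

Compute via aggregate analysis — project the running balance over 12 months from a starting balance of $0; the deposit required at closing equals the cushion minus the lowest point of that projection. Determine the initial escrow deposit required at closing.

$1,554.69

Cushion = 2 × $369.93 = $739.86
Trial balance (start $0, +$369.93 each month, − disbursements):
  Dec: +$369.93 → $369.93
  Jan: +$369.93 → $739.86
  Feb: +$369.93 − $714.87 → $394.92
  Mar: +$369.93 − $1,579.68 → -$814.83
  Apr: +$369.93 → -$444.90
  May: +$369.93 − $714.87 → -$789.84
  Jun: +$369.93 → -$419.91
  Jul: +$369.93 → -$49.98
  Aug: +$369.93 − $714.87 → -$394.92
  Sep: +$369.93 → -$24.99
  Oct: +$369.93 → $344.94
  Nov: +$369.93 − $714.87 → $0.00
Lowest trial balance = -$814.83 (Mar)
Initial deposit = cushion − low point = $739.86 − (-$814.83) = $1,554.69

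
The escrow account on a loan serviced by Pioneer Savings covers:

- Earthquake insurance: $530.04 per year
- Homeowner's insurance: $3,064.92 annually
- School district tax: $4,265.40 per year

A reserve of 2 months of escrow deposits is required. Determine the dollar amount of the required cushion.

Earthquake insurance — $530.04 annually
Homeowner's insurance — $3,064.92 annually
School district tax — $4,265.40 annually
Yearly total = $530.04 + $3,064.92 + $4,265.40 = $7,860.36
Monthly escrow = $7,860.36 / 12 = $655.03
Required cushion = 2 × $655.03 = $1,310.06

$1,310.06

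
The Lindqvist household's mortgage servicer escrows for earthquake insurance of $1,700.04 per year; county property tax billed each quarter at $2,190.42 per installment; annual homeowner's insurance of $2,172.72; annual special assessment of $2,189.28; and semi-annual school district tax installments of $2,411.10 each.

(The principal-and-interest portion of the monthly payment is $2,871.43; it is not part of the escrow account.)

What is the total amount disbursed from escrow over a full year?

Earthquake insurance — $1,700.04 annually
County property tax — $2,190.42 × 4 = $8,761.68 annually
Homeowner's insurance — $2,172.72 annually
Special assessment — $2,189.28 annually
School district tax — $2,411.10 × 2 = $4,822.20 annually
Annual escrow total = $1,700.04 + $8,761.68 + $2,172.72 + $2,189.28 + $4,822.20 = $19,645.92

$19,645.92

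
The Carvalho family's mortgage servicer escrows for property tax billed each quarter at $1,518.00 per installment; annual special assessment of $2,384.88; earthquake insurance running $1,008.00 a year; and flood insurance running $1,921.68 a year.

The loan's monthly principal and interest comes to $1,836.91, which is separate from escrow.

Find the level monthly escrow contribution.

Property tax — $1,518.00 × 4 = $6,072.00/yr
Special assessment — $2,384.88/yr
Earthquake insurance — $1,008.00/yr
Flood insurance — $1,921.68/yr
Combined annual = $6,072.00 + $2,384.88 + $1,008.00 + $1,921.68 = $11,386.56
Monthly = $11,386.56 ÷ 12 = $948.88

$948.88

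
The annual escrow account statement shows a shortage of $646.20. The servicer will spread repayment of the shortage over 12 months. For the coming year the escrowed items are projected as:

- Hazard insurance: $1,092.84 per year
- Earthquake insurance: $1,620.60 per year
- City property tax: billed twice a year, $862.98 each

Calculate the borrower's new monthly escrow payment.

$423.80

Hazard insurance: $1,092.84 per year
Earthquake insurance: $1,620.60 per year
City property tax: $862.98 × 2 = $1,725.96 per year
Yearly total = $1,092.84 + $1,620.60 + $1,725.96 = $4,439.40
Monthly = $4,439.40 ÷ 12 = $369.95
Monthly shortage recovery: $646.20 / 12 = $53.85
Adjusted monthly = $369.95 + $53.85 = $423.80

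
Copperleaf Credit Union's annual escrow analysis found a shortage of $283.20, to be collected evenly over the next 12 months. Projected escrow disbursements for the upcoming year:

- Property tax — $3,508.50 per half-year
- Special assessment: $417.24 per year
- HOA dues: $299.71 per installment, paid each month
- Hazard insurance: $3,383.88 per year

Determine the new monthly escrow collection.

Property tax = $3,508.50 × 2 = $7,017.00/yr
Special assessment = $417.24/yr
HOA dues = $299.71 × 12 = $3,596.52/yr
Hazard insurance = $3,383.88/yr
Annual escrow total = $7,017.00 + $417.24 + $3,596.52 + $3,383.88 = $14,414.64
Per month = $14,414.64 ÷ 12 = $1,201.22
Shortage per month = $283.20 ÷ 12 = $23.60
Adjusted monthly = $1,201.22 + $23.60 = $1,224.82

$1,224.82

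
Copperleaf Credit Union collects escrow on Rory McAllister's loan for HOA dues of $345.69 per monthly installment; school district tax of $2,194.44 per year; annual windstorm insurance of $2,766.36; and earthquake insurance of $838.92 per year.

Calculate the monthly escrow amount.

$829.00

HOA dues: $345.69 × 12 = $4,148.28 annually
School district tax: $2,194.44 annually
Windstorm insurance: $2,766.36 annually
Earthquake insurance: $838.92 annually
Yearly total = $9,948.00
Per month = $9,948.00 ÷ 12 = $829.00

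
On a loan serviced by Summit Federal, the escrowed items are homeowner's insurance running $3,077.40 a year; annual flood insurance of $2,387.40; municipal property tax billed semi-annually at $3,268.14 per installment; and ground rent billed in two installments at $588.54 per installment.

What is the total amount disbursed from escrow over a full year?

$13,178.16

Homeowner's insurance = $3,077.40 per year
Flood insurance = $2,387.40 per year
Municipal property tax = $3,268.14 × 2 = $6,536.28 per year
Ground rent = $588.54 × 2 = $1,177.08 per year
Total per year = $3,077.40 + $2,387.40 + $6,536.28 + $1,177.08 = $13,178.16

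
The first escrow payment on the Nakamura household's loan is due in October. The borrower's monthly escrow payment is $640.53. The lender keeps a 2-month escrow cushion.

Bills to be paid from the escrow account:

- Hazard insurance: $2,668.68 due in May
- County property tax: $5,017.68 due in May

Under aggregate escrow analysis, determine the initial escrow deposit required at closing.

$3,843.18

Cushion = 2 × $640.53 = $1,281.06
Trial balance (start $0, +$640.53 each month, − disbursements):
  Oct: +$640.53 → $640.53
  Nov: +$640.53 → $1,281.06
  Dec: +$640.53 → $1,921.59
  Jan: +$640.53 → $2,562.12
  Feb: +$640.53 → $3,202.65
  Mar: +$640.53 → $3,843.18
  Apr: +$640.53 → $4,483.71
  May: +$640.53 − $7,686.36 → -$2,562.12
  Jun: +$640.53 → -$1,921.59
  Jul: +$640.53 → -$1,281.06
  Aug: +$640.53 → -$640.53
  Sep: +$640.53 → $0.00
Lowest trial balance = -$2,562.12 (May)
Initial deposit = cushion − low point = $1,281.06 − (-$2,562.12) = $3,843.18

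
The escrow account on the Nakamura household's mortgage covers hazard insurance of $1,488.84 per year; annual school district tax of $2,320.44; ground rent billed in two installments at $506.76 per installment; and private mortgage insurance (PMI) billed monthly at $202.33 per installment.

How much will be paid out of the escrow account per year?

$7,250.76

Hazard insurance — $1,488.84 annually
School district tax — $2,320.44 annually
Ground rent — $506.76 × 2 = $1,013.52 annually
Private mortgage insurance (PMI) — $202.33 × 12 = $2,427.96 annually
Yearly total = $1,488.84 + $2,320.44 + $1,013.52 + $2,427.96 = $7,250.76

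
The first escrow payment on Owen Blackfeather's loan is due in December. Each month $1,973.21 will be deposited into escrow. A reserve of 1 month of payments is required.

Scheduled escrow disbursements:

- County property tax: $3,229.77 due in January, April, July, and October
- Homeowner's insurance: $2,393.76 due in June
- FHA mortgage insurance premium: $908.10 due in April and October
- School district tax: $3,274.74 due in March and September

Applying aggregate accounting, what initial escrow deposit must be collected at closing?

$3,946.42

Cushion = 1 × $1,973.21 = $1,973.21
Trial balance (start $0, +$1,973.21 each month, − disbursements):
  Dec: +$1,973.21 → $1,973.21
  Jan: +$1,973.21 − $3,229.77 → $716.65
  Feb: +$1,973.21 → $2,689.86
  Mar: +$1,973.21 − $3,274.74 → $1,388.33
  Apr: +$1,973.21 − $4,137.87 → -$776.33
  May: +$1,973.21 → $1,196.88
  Jun: +$1,973.21 − $2,393.76 → $776.33
  Jul: +$1,973.21 − $3,229.77 → -$480.23
  Aug: +$1,973.21 → $1,492.98
  Sep: +$1,973.21 − $3,274.74 → $191.45
  Oct: +$1,973.21 − $4,137.87 → -$1,973.21
  Nov: +$1,973.21 → $0.00
Lowest trial balance = -$1,973.21 (Oct)
Initial deposit = cushion − low point = $1,973.21 − (-$1,973.21) = $3,946.42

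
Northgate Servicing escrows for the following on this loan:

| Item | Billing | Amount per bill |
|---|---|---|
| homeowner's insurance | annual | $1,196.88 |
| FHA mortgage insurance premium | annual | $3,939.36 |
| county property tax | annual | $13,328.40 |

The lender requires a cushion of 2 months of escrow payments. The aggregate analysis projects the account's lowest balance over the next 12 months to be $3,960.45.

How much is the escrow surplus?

$883.01

Homeowner's insurance = $1,196.88
FHA mortgage insurance premium = $3,939.36
County property tax = $13,328.40
Total per year = $18,464.64
Monthly escrow = $18,464.64 ÷ 12 = $1,538.72
Cushion = 2 × $1,538.72 = $3,077.44
Excess over cushion: $3,960.45 − $3,077.44 = $883.01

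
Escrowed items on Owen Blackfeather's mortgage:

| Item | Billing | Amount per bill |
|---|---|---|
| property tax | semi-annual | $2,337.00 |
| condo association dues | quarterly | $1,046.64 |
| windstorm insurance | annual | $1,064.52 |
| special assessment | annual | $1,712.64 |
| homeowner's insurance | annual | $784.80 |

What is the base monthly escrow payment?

Property tax — $2,337.00 × 2 = $4,674.00
Condo association dues — $1,046.64 × 4 = $4,186.56
Windstorm insurance — $1,064.52
Special assessment — $1,712.64
Homeowner's insurance — $784.80
Annual escrow total = $4,674.00 + $4,186.56 + $1,064.52 + $1,712.64 + $784.80 = $12,422.52
Base monthly escrow = $12,422.52 ÷ 12 = $1,035.21

$1,035.21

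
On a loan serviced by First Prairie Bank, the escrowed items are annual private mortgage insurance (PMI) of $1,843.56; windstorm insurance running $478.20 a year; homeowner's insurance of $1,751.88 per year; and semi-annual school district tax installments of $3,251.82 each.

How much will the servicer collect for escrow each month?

$881.44

Private mortgage insurance (PMI) — $1,843.56/yr
Windstorm insurance — $478.20/yr
Homeowner's insurance — $1,751.88/yr
School district tax — $3,251.82 × 2 = $6,503.64/yr
Total annual escrow = $1,843.56 + $478.20 + $1,751.88 + $6,503.64 = $10,577.28
Per month = $10,577.28 ÷ 12 = $881.44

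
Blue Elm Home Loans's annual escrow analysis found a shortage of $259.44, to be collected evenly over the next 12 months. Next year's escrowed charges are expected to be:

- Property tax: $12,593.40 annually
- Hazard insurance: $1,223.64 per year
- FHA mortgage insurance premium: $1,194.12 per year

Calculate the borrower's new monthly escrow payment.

Property tax = $12,593.40 per year
Hazard insurance = $1,223.64 per year
FHA mortgage insurance premium = $1,194.12 per year
Total per year = $12,593.40 + $1,223.64 + $1,194.12 = $15,011.16
Monthly = $15,011.16 ÷ 12 = $1,250.93
Shortage spread = $259.44 / 12 = $21.62/mo
New monthly escrow = $1,250.93 + $21.62 = $1,272.55

$1,272.55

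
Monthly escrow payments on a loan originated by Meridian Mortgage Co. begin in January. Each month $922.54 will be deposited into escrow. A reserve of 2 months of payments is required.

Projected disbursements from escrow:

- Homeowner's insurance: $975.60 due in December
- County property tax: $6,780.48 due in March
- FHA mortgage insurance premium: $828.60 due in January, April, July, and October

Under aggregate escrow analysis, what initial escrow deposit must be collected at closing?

Cushion = 2 × $922.54 = $1,845.08
Trial balance (start $0, +$922.54 each month, − disbursements):
  Jan: +$922.54 − $828.60 → $93.94
  Feb: +$922.54 → $1,016.48
  Mar: +$922.54 − $6,780.48 → -$4,841.46
  Apr: +$922.54 − $828.60 → -$4,747.52
  May: +$922.54 → -$3,824.98
  Jun: +$922.54 → -$2,902.44
  Jul: +$922.54 − $828.60 → -$2,808.50
  Aug: +$922.54 → -$1,885.96
  Sep: +$922.54 → -$963.42
  Oct: +$922.54 − $828.60 → -$869.48
  Nov: +$922.54 → $53.06
  Dec: +$922.54 − $975.60 → $0.00
Lowest trial balance = -$4,841.46 (Mar)
Initial deposit = cushion − low point = $1,845.08 − (-$4,841.46) = $6,686.54

$6,686.54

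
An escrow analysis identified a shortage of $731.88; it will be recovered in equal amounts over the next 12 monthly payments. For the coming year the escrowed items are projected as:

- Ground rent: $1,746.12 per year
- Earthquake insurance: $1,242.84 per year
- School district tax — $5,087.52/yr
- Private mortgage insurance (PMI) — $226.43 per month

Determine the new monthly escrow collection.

Ground rent: $1,746.12/yr
Earthquake insurance: $1,242.84/yr
School district tax: $5,087.52/yr
Private mortgage insurance (PMI): $226.43 × 12 = $2,717.16/yr
Yearly total = $10,793.64
Monthly = $10,793.64 ÷ 12 = $899.47
Monthly shortage recovery: $731.88 ÷ 12 = $60.99
New monthly escrow = $899.47 + $60.99 = $960.46

$960.46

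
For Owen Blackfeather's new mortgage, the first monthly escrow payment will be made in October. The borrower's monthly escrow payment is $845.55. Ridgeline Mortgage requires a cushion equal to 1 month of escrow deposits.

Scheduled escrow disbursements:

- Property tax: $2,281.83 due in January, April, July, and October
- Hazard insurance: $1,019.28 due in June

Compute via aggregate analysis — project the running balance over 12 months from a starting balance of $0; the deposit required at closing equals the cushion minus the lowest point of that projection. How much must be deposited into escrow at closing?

Cushion = 1 × $845.55 = $845.55
Trial balance (start $0, +$845.55 each month, − disbursements):
  Oct: +$845.55 − $2,281.83 → -$1,436.28
  Nov: +$845.55 → -$590.73
  Dec: +$845.55 → $254.82
  Jan: +$845.55 − $2,281.83 → -$1,181.46
  Feb: +$845.55 → -$335.91
  Mar: +$845.55 → $509.64
  Apr: +$845.55 − $2,281.83 → -$926.64
  May: +$845.55 → -$81.09
  Jun: +$845.55 − $1,019.28 → -$254.82
  Jul: +$845.55 − $2,281.83 → -$1,691.10
  Aug: +$845.55 → -$845.55
  Sep: +$845.55 → $0.00
Lowest trial balance = -$1,691.10 (Jul)
Initial deposit = cushion − low point = $845.55 − (-$1,691.10) = $2,536.65

$2,536.65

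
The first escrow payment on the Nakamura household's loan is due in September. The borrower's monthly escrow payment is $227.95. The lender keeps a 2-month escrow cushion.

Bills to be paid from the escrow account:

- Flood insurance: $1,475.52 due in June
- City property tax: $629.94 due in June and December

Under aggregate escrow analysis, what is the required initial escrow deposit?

Cushion = 2 × $227.95 = $455.90
Trial balance (start $0, +$227.95 each month, − disbursements):
  Sep: +$227.95 → $227.95
  Oct: +$227.95 → $455.90
  Nov: +$227.95 → $683.85
  Dec: +$227.95 − $629.94 → $281.86
  Jan: +$227.95 → $509.81
  Feb: +$227.95 → $737.76
  Mar: +$227.95 → $965.71
  Apr: +$227.95 → $1,193.66
  May: +$227.95 → $1,421.61
  Jun: +$227.95 − $2,105.46 → -$455.90
  Jul: +$227.95 → -$227.95
  Aug: +$227.95 → $0.00
Lowest trial balance = -$455.90 (Jun)
Initial deposit = cushion − low point = $455.90 − (-$455.90) = $911.80

$911.80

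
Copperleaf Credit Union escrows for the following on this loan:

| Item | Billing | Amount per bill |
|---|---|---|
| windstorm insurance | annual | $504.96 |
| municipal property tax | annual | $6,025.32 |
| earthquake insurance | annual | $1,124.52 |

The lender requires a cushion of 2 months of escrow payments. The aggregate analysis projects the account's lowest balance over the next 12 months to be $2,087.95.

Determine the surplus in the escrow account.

Windstorm insurance = $504.96 annually
Municipal property tax = $6,025.32 annually
Earthquake insurance = $1,124.52 annually
Total annual escrow = $7,654.80
Per month = $7,654.80 ÷ 12 = $637.90
Required reserve = 2 × $637.90 = $1,275.80
Excess over cushion: $2,087.95 − $1,275.80 = $812.15

$812.15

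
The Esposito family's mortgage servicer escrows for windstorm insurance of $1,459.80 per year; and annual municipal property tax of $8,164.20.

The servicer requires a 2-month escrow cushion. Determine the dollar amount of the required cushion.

Windstorm insurance: $1,459.80 per year
Municipal property tax: $8,164.20 per year
Total annual escrow = $9,624.00
Monthly = $9,624.00 / 12 = $802.00
Cushion = 2 × $802.00 = $1,604.00

$1,604.00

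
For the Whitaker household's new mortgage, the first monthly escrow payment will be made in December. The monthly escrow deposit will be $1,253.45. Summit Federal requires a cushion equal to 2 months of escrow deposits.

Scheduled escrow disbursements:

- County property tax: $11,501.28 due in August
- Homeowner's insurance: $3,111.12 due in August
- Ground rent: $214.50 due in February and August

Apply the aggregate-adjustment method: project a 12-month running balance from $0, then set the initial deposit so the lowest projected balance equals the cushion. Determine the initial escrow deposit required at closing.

$6,267.25

Cushion = 2 × $1,253.45 = $2,506.90
Trial balance (start $0, +$1,253.45 each month, − disbursements):
  Dec: +$1,253.45 → $1,253.45
  Jan: +$1,253.45 → $2,506.90
  Feb: +$1,253.45 − $214.50 → $3,545.85
  Mar: +$1,253.45 → $4,799.30
  Apr: +$1,253.45 → $6,052.75
  May: +$1,253.45 → $7,306.20
  Jun: +$1,253.45 → $8,559.65
  Jul: +$1,253.45 → $9,813.10
  Aug: +$1,253.45 − $14,826.90 → -$3,760.35
  Sep: +$1,253.45 → -$2,506.90
  Oct: +$1,253.45 → -$1,253.45
  Nov: +$1,253.45 → $0.00
Lowest trial balance = -$3,760.35 (Aug)
Initial deposit = cushion − low point = $2,506.90 − (-$3,760.35) = $6,267.25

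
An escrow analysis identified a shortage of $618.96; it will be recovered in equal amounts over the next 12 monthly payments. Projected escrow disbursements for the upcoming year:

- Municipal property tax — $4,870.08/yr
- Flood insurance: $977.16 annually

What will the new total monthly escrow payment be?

Municipal property tax = $4,870.08
Flood insurance = $977.16
Combined annual = $5,847.24
Per month = $5,847.24 ÷ 12 = $487.27
Shortage per month = $618.96 / 12 = $51.58
New monthly escrow = $487.27 + $51.58 = $538.85

$538.85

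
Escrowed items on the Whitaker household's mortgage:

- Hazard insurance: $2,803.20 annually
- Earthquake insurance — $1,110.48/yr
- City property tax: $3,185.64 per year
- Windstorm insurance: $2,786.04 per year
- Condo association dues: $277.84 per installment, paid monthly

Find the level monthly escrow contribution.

$1,101.62

Hazard insurance — $2,803.20 annually
Earthquake insurance — $1,110.48 annually
City property tax — $3,185.64 annually
Windstorm insurance — $2,786.04 annually
Condo association dues — $277.84 × 12 = $3,334.08 annually
Total annual escrow = $13,219.44
Monthly escrow = $13,219.44 / 12 = $1,101.62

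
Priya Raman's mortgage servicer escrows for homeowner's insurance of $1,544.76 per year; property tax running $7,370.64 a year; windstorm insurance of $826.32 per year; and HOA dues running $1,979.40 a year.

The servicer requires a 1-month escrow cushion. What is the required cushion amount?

$976.76

Homeowner's insurance = $1,544.76/yr
Property tax = $7,370.64/yr
Windstorm insurance = $826.32/yr
HOA dues = $1,979.40/yr
Total annual escrow = $1,544.76 + $7,370.64 + $826.32 + $1,979.40 = $11,721.12
Monthly = $11,721.12 / 12 = $976.76
Reserve = 1 × $976.76 = $976.76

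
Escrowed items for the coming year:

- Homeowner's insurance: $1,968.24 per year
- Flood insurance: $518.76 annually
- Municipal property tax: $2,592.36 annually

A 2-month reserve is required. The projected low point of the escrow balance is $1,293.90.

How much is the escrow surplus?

Homeowner's insurance: $1,968.24 per year
Flood insurance: $518.76 per year
Municipal property tax: $2,592.36 per year
Total annual escrow = $1,968.24 + $518.76 + $2,592.36 = $5,079.36
Per month = $5,079.36 ÷ 12 = $423.28
Required reserve = 2 × $423.28 = $846.56
Excess over cushion: $1,293.90 − $846.56 = $447.34

$447.34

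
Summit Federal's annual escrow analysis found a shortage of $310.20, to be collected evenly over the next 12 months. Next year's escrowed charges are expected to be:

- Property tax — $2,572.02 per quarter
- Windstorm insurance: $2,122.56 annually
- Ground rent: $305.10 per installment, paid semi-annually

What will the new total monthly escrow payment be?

Property tax — $2,572.02 × 4 = $10,288.08 per year
Windstorm insurance — $2,122.56 per year
Ground rent — $305.10 × 2 = $610.20 per year
Yearly total = $13,020.84
Monthly escrow = $13,020.84 ÷ 12 = $1,085.07
Monthly shortage recovery: $310.20 / 12 = $25.85
Adjusted monthly = $1,085.07 + $25.85 = $1,110.92

$1,110.92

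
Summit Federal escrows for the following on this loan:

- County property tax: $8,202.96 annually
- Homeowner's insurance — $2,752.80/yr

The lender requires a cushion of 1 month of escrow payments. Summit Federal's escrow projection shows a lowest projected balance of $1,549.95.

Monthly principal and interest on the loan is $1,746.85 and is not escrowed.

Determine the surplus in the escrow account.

$636.97

County property tax: $8,202.96 annually
Homeowner's insurance: $2,752.80 annually
Yearly total = $8,202.96 + $2,752.80 = $10,955.76
Monthly = $10,955.76 / 12 = $912.98
Required reserve = 1 × $912.98 = $912.98
Surplus = $1,549.95 − $912.98 = $636.97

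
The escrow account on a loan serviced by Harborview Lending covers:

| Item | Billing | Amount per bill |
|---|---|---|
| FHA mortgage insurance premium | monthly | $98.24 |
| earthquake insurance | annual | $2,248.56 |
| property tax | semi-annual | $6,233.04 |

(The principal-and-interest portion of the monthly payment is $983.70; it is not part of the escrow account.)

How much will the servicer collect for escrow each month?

FHA mortgage insurance premium: $98.24 × 12 = $1,178.88/yr
Earthquake insurance: $2,248.56/yr
Property tax: $6,233.04 × 2 = $12,466.08/yr
Annual escrow total = $1,178.88 + $2,248.56 + $12,466.08 = $15,893.52
Base monthly escrow = $15,893.52 ÷ 12 = $1,324.46

$1,324.46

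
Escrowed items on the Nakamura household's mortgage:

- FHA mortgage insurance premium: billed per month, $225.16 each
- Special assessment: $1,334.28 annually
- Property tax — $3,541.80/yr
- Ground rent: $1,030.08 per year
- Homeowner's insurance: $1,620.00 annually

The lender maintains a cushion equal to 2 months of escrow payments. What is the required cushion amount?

$1,704.68

FHA mortgage insurance premium — $225.16 × 12 = $2,701.92 annually
Special assessment — $1,334.28 annually
Property tax — $3,541.80 annually
Ground rent — $1,030.08 annually
Homeowner's insurance — $1,620.00 annually
Annual escrow total = $10,228.08
Per month = $10,228.08 / 12 = $852.34
Reserve = 2 × $852.34 = $1,704.68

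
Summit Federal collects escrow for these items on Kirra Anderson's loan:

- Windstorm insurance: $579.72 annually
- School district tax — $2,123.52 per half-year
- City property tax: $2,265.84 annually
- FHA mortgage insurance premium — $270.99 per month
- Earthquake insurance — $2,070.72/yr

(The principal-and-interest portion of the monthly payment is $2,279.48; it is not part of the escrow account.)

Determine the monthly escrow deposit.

Windstorm insurance: $579.72
School district tax: $2,123.52 × 2 = $4,247.04
City property tax: $2,265.84
FHA mortgage insurance premium: $270.99 × 12 = $3,251.88
Earthquake insurance: $2,070.72
Combined annual = $579.72 + $4,247.04 + $2,265.84 + $3,251.88 + $2,070.72 = $12,415.20
Monthly escrow = $12,415.20 ÷ 12 = $1,034.60

$1,034.60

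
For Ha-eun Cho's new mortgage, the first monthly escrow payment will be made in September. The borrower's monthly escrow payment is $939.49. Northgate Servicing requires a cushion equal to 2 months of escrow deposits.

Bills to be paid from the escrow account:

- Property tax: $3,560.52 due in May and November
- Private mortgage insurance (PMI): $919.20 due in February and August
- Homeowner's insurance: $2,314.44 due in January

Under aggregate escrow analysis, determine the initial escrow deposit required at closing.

$3,778.25

Cushion = 2 × $939.49 = $1,878.98
Trial balance (start $0, +$939.49 each month, − disbursements):
  Sep: +$939.49 → $939.49
  Oct: +$939.49 → $1,878.98
  Nov: +$939.49 − $3,560.52 → -$742.05
  Dec: +$939.49 → $197.44
  Jan: +$939.49 − $2,314.44 → -$1,177.51
  Feb: +$939.49 − $919.20 → -$1,157.22
  Mar: +$939.49 → -$217.73
  Apr: +$939.49 → $721.76
  May: +$939.49 − $3,560.52 → -$1,899.27
  Jun: +$939.49 → -$959.78
  Jul: +$939.49 → -$20.29
  Aug: +$939.49 − $919.20 → $0.00
Lowest trial balance = -$1,899.27 (May)
Initial deposit = cushion − low point = $1,878.98 − (-$1,899.27) = $3,778.25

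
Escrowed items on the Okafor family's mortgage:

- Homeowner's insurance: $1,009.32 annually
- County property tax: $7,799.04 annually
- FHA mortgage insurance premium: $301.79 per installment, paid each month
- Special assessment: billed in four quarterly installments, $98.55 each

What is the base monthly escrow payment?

Homeowner's insurance: $1,009.32/yr
County property tax: $7,799.04/yr
FHA mortgage insurance premium: $301.79 × 12 = $3,621.48/yr
Special assessment: $98.55 × 4 = $394.20/yr
Combined annual = $1,009.32 + $7,799.04 + $3,621.48 + $394.20 = $12,824.04
Base monthly escrow = $12,824.04 ÷ 12 = $1,068.67

$1,068.67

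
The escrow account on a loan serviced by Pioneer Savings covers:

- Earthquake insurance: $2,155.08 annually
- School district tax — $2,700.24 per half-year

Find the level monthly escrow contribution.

Earthquake insurance = $2,155.08 per year
School district tax = $2,700.24 × 2 = $5,400.48 per year
Annual escrow total = $7,555.56
Base monthly escrow = $7,555.56 ÷ 12 = $629.63

$629.63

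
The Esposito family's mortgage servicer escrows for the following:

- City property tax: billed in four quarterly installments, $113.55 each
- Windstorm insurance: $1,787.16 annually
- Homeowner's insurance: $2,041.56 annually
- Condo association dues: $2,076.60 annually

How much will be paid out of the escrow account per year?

$6,359.52

City property tax — $113.55 × 4 = $454.20/yr
Windstorm insurance — $1,787.16/yr
Homeowner's insurance — $2,041.56/yr
Condo association dues — $2,076.60/yr
Annual escrow total = $6,359.52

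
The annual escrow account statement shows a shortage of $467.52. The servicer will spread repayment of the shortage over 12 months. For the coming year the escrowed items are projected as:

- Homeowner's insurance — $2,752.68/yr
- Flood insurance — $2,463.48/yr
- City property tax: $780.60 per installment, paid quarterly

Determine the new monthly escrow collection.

Homeowner's insurance — $2,752.68 per year
Flood insurance — $2,463.48 per year
City property tax — $780.60 × 4 = $3,122.40 per year
Total per year = $8,338.56
Monthly escrow = $8,338.56 / 12 = $694.88
Monthly shortage recovery: $467.52 ÷ 12 = $38.96
New monthly escrow = $694.88 + $38.96 = $733.84

$733.84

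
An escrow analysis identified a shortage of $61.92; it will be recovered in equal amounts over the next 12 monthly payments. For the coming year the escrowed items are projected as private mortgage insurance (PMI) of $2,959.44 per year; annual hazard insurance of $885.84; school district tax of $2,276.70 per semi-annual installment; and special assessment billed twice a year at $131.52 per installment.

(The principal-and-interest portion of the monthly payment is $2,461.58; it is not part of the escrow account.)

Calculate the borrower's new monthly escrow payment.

$726.97

Private mortgage insurance (PMI) — $2,959.44/yr
Hazard insurance — $885.84/yr
School district tax — $2,276.70 × 2 = $4,553.40/yr
Special assessment — $131.52 × 2 = $263.04/yr
Annual escrow total = $2,959.44 + $885.84 + $4,553.40 + $263.04 = $8,661.72
Monthly = $8,661.72 / 12 = $721.81
Shortage per month = $61.92 ÷ 12 = $5.16
New monthly escrow = $721.81 + $5.16 = $726.97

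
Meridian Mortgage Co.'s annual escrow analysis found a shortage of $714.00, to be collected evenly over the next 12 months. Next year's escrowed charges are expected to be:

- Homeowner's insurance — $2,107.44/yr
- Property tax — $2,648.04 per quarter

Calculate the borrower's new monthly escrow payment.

Homeowner's insurance = $2,107.44 per year
Property tax = $2,648.04 × 4 = $10,592.16 per year
Combined annual = $2,107.44 + $10,592.16 = $12,699.60
Base monthly escrow = $12,699.60 ÷ 12 = $1,058.30
Shortage spread = $714.00 / 12 = $59.50/mo
Adjusted monthly = $1,058.30 + $59.50 = $1,117.80

$1,117.80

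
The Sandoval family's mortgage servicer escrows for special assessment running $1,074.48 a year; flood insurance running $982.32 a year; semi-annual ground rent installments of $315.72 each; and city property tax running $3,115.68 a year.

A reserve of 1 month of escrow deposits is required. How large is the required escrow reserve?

Special assessment: $1,074.48
Flood insurance: $982.32
Ground rent: $315.72 × 2 = $631.44
City property tax: $3,115.68
Total annual escrow = $1,074.48 + $982.32 + $631.44 + $3,115.68 = $5,803.92
Monthly escrow = $5,803.92 ÷ 12 = $483.66
Reserve = 1 × $483.66 = $483.66

$483.66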